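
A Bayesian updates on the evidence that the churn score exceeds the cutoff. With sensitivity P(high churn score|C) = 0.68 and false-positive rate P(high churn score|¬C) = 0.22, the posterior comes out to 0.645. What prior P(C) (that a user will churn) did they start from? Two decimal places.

P(C) = 0.37

In odds form, posterior odds = prior odds × likelihood ratio, so prior odds = posterior odds ÷ LR.
Posterior odds = 0.645/(1−0.645) = 1.8169. LR = 0.68/0.22 = 3.0909.
Prior odds = 1.8169/3.0909 = 0.5878, so P(C) = 0.5878/(1+0.5878) ≈ 0.37.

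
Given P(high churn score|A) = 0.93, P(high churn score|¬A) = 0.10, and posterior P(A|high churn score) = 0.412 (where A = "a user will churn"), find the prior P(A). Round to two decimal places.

P(A) = 0.07

Bayes' rule in odds form gives O(A|E) = O(A)·[P(E|A)/P(E|¬A)], hence O(A) = O(A|E)/LR.
Posterior odds = 0.412/(1−0.412) = 0.7007. LR = 0.93/0.10 = 9.3000.
Prior odds = 0.7007/9.3000 = 0.0753, so P(A) = 0.0753/(1+0.0753) ≈ 0.07.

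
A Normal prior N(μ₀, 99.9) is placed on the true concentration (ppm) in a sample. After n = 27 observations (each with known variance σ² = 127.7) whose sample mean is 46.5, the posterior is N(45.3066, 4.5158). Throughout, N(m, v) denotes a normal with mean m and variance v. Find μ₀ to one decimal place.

The posterior mean is a precision-weighted average: μ_n = (τ₀μ₀ + τ_data·x̄)/(τ₀+τ_data), with τ₀=1/σ₀² and τ_data=n/σ².
Here τ₀ = 1/99.9 = 0.010010 and τ_data = 27/127.7 = 0.211433, so τ_n = 0.221443.
Rearranging for μ₀: μ₀ = (μ_n·τ_n − τ_data·x̄)/τ₀ = (45.3066·0.221443 − 0.211433·46.5) / 0.010010 = 0.201195/0.010010 ≈ 20.1.

μ₀ = 20.1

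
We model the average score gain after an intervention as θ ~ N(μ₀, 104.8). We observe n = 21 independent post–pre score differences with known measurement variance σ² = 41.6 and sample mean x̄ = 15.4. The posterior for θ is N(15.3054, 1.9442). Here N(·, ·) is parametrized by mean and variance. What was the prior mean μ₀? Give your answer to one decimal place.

With known observation variance, the Normal–Normal posterior has precision τ_n = τ₀ + n/σ² and mean μ_n = (τ₀μ₀ + (n/σ²)x̄)/τ_n.
Here τ₀ = 1/104.8 = 0.009542 and τ_data = 21/41.6 = 0.504808, so τ_n = 0.514350.
Rearranging for μ₀: μ₀ = (μ_n·τ_n − τ_data·x̄)/τ₀ = (15.3054·0.514350 − 0.504808·15.4) / 0.009542 = 0.098289/0.009542 ≈ 10.3.

μ₀ = 10.3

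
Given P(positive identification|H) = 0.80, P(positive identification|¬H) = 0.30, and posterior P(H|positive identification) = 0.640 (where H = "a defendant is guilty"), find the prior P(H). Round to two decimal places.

P(H) = 0.40

In odds form, posterior odds = prior odds × likelihood ratio, so prior odds = posterior odds ÷ LR.
Posterior odds = 0.640/(1−0.640) = 1.7778. LR = 0.80/0.30 = 2.6667.
Prior odds = 1.7778/2.6667 = 0.6667, so P(H) = 0.6667/(1+0.6667) ≈ 0.40.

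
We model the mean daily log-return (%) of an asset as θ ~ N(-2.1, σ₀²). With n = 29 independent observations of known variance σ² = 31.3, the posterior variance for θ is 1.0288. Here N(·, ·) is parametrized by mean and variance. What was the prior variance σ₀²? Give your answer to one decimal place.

For the Normal–Normal model with known σ², precisions add: τ_n = τ₀ + n/σ².
So 1/σ₀² = 1/1.0288 − 29/31.3 = 0.972006 − 0.926518 = 0.045488.
Hence σ₀² = 1/0.045488 ≈ 22.0.

σ₀² = 22.0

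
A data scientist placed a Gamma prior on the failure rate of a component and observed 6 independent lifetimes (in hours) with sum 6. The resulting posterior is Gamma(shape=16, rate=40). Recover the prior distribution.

For an exponential likelihood with a Gamma(α, β) prior on the rate, n observations with total T give posterior Gamma(α+n, β+T).
So α = 16 − 6 = 10 and β = 40 − 6 = 34.

Gamma(shape=10, rate=34)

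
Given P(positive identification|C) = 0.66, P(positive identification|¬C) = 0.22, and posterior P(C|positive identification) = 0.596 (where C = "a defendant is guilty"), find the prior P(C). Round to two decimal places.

Bayes' rule in odds form gives O(C|E) = O(C)·[P(E|C)/P(E|¬C)], hence O(C) = O(C|E)/LR.
Posterior odds = 0.596/(1−0.596) = 1.4752. LR = 0.66/0.22 = 3.0000.
Prior odds = 1.4752/3.0000 = 0.4917, so P(C) = 0.4917/(1+0.4917) ≈ 0.33.

P(C) = 0.33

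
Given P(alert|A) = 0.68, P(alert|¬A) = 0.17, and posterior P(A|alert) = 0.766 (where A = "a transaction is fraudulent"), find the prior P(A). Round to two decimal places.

P(A) = 0.45

Bayes' rule in odds form gives O(A|E) = O(A)·[P(E|A)/P(E|¬A)], hence O(A) = O(A|E)/LR.
Posterior odds = 0.766/(1−0.766) = 3.2735. LR = 0.68/0.17 = 4.0000.
Prior odds = 3.2735/4.0000 = 0.8184, so P(A) = 0.8184/(1+0.8184) ≈ 0.45.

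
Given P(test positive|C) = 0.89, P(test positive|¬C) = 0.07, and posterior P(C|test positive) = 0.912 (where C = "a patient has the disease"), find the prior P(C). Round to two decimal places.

P(C) = 0.45

In odds form, posterior odds = prior odds × likelihood ratio, so prior odds = posterior odds ÷ LR.
Posterior odds = 0.912/(1−0.912) = 10.3636. LR = 0.89/0.07 = 12.7143.
Prior odds = 10.3636/12.7143 = 0.8151, so P(C) = 0.8151/(1+0.8151) ≈ 0.45.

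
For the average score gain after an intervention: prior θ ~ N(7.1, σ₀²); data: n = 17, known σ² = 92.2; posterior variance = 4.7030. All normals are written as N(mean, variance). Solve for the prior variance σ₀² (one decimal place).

Posterior precision equals prior precision plus data precision: 1/σ_n² = 1/σ₀² + n/σ².
So 1/σ₀² = 1/4.7030 − 17/92.2 = 0.212630 − 0.184382 = 0.028248.
Hence σ₀² = 1/0.028248 ≈ 35.4.

σ₀² = 35.4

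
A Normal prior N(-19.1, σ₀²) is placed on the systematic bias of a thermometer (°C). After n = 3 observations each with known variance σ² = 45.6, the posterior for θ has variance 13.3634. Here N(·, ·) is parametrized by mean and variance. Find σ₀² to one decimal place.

σ₀² = 110.6

For the Normal–Normal model with known σ², precisions add: τ_n = τ₀ + n/σ².
So 1/σ₀² = 1/13.3634 − 3/45.6 = 0.074831 − 0.065789 = 0.009042.
Hence σ₀² = 1/0.009042 ≈ 110.6.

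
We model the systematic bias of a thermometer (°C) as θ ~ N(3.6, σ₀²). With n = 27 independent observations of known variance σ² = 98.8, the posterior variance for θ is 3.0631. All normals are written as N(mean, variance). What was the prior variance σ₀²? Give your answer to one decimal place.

Posterior precision equals prior precision plus data precision: 1/σ_n² = 1/σ₀² + n/σ².
So 1/σ₀² = 1/3.0631 − 27/98.8 = 0.326467 − 0.273279 = 0.053188.
Hence σ₀² = 1/0.053188 ≈ 18.8.

σ₀² = 18.8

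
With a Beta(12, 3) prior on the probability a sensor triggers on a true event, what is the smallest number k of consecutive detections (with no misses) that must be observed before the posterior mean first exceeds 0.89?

k = 13

After k detections and 0 misses the posterior is Beta(12+k, 3), with mean (12+k)/(12+3+k).
Set (12+k)/(15+k) > 0.89 and solve: k > (0.89·15 − 12)/(1 − 0.89) = 12.273.
The smallest integer exceeding 12.273 is 13.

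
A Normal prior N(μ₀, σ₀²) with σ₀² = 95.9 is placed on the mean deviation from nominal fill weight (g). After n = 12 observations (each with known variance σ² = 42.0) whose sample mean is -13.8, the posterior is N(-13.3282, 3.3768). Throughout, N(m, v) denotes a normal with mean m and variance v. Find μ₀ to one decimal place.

μ₀ = -0.4

With known observation variance, the Normal–Normal posterior has precision τ_n = τ₀ + n/σ² and mean μ_n = (τ₀μ₀ + (n/σ²)x̄)/τ_n.
Here τ₀ = 1/95.9 = 0.010428 and τ_data = 12/42.0 = 0.285714, so τ_n = 0.296142.
Rearranging for μ₀: μ₀ = (μ_n·τ_n − τ_data·x̄)/τ₀ = (-13.3282·0.296142 − 0.285714·-13.8) / 0.010428 = -0.004187/0.010428 ≈ -0.4.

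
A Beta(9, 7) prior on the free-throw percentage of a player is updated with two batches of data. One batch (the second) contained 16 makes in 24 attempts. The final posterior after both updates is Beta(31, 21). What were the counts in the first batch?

6 makes and 6 misses

Sequential conjugate updates are equivalent to a single update on the pooled data, so total successes = posterior α − prior α and total failures = posterior β − prior β.
Total across both batches: 31−9=22 makes, 21−7=14 misses.
Subtract the second batch: 22−16=6 makes and 14−8=6 misses.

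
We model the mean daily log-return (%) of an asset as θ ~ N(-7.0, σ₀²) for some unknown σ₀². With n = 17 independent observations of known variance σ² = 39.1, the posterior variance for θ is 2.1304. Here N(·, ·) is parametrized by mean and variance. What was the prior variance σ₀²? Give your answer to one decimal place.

σ₀² = 28.9

For the Normal–Normal model with known σ², precisions add: τ_n = τ₀ + n/σ².
So 1/σ₀² = 1/2.1304 − 17/39.1 = 0.469395 − 0.434783 = 0.034612.
Hence σ₀² = 1/0.034612 ≈ 28.9.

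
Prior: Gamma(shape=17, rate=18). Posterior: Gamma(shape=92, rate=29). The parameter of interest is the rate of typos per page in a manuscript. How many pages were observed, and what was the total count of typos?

n = 11 pages with total 75 typos

Gamma–Poisson conjugacy: posterior shape = α + Σxᵢ, posterior rate = β + n.
Matching: Σxᵢ = 92 − 17 = 75 and n = 29 − 18 = 11.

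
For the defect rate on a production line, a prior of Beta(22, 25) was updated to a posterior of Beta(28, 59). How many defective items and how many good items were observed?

6 defective items and 34 good items

Under Beta–binomial conjugacy the posterior parameters are (α+s, β+f).
Match parameters: s=28−22=6, f=59−25=34.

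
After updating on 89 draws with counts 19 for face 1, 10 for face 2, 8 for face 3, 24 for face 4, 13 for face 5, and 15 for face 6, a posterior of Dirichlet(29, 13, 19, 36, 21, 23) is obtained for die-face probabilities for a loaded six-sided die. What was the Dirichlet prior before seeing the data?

Dirichlet(10, 3, 11, 12, 8, 8)

For a Dirichlet(α) prior with multinomial counts c, the posterior is Dirichlet(α + c) componentwise.
Subtract each count from the matching posterior parameter: 29−19=10, 13−10=3, 19−8=11, 36−24=12, 21−13=8, 23−15=8.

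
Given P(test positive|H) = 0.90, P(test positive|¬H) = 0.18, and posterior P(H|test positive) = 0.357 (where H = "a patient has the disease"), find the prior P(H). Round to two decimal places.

In odds form, posterior odds = prior odds × likelihood ratio, so prior odds = posterior odds ÷ LR.
Posterior odds = 0.357/(1−0.357) = 0.5552. LR = 0.90/0.18 = 5.0000.
Prior odds = 0.5552/5.0000 = 0.1110, so P(H) = 0.1110/(1+0.1110) ≈ 0.10.

P(H) = 0.10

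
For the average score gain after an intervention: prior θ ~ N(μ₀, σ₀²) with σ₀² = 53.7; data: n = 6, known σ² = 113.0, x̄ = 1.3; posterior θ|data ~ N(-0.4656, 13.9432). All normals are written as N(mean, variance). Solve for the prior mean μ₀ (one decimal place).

With known observation variance, the Normal–Normal posterior has precision τ_n = τ₀ + n/σ² and mean μ_n = (τ₀μ₀ + (n/σ²)x̄)/τ_n.
Here τ₀ = 1/53.7 = 0.018622 and τ_data = 6/113.0 = 0.053097, so τ_n = 0.071719.
Rearranging for μ₀: μ₀ = (μ_n·τ_n − τ_data·x̄)/τ₀ = (-0.4656·0.071719 − 0.053097·1.3) / 0.018622 = -0.102418/0.018622 ≈ -5.5.

μ₀ = -5.5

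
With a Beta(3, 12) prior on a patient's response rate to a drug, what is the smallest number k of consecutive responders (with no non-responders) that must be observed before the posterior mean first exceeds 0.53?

k = 11

After k responders and 0 non-responders the posterior is Beta(3+k, 12), with mean (3+k)/(3+12+k).
Set (3+k)/(15+k) > 0.53 and solve: k > (0.53·15 − 3)/(1 − 0.53) = 10.532.
The smallest integer exceeding 10.532 is 11.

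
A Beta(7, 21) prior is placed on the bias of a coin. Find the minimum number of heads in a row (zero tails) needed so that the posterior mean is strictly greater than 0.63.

After k heads and 0 tails the posterior is Beta(7+k, 21), with mean (7+k)/(7+21+k).
Set (7+k)/(28+k) > 0.63 and solve: k > (0.63·28 − 7)/(1 − 0.63) = 28.757.
The smallest integer exceeding 28.757 is 29.

k = 29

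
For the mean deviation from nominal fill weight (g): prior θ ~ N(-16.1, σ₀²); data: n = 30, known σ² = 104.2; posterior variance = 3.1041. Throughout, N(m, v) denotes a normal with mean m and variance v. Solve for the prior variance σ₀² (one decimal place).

Posterior precision equals prior precision plus data precision: 1/σ_n² = 1/σ₀² + n/σ².
So 1/σ₀² = 1/3.1041 − 30/104.2 = 0.322155 − 0.287908 = 0.034247.
Hence σ₀² = 1/0.034247 ≈ 29.2.

σ₀² = 29.2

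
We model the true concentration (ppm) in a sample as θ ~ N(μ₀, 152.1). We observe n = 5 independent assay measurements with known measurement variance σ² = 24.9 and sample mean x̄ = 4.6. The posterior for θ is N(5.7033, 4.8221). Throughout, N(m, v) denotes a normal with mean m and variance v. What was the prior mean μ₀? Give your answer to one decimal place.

μ₀ = 39.4

With known observation variance, the Normal–Normal posterior has precision τ_n = τ₀ + n/σ² and mean μ_n = (τ₀μ₀ + (n/σ²)x̄)/τ_n.
Here τ₀ = 1/152.1 = 0.006575 and τ_data = 5/24.9 = 0.200803, so τ_n = 0.207378.
Rearranging for μ₀: μ₀ = (μ_n·τ_n − τ_data·x̄)/τ₀ = (5.7033·0.207378 − 0.200803·4.6) / 0.006575 = 0.259045/0.006575 ≈ 39.4.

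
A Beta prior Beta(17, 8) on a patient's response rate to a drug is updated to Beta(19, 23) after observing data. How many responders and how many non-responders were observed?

A Beta(a, b) prior with s successes and f failures in binomial data gives a Beta(a+s, b+f) posterior.
Match parameters: s=19−17=2, f=23−8=15.

2 responders and 15 non-responders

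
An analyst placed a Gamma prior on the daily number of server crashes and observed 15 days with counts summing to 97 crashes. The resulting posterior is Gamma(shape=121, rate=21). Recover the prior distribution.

Gamma–Poisson conjugacy: posterior shape = α + Σxᵢ, posterior rate = β + n.
So α = 121 − 97 = 24 and β = 21 − 15 = 6.

Gamma(shape=24, rate=6)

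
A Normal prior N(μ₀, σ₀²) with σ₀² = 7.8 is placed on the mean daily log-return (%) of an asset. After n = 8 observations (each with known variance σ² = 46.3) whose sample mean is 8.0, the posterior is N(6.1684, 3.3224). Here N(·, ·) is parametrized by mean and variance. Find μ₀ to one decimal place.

μ₀ = 3.7

The posterior mean is a precision-weighted average: μ_n = (τ₀μ₀ + τ_data·x̄)/(τ₀+τ_data), with τ₀=1/σ₀² and τ_data=n/σ².
Here τ₀ = 1/7.8 = 0.128205 and τ_data = 8/46.3 = 0.172786, so τ_n = 0.300991.
Rearranging for μ₀: μ₀ = (μ_n·τ_n − τ_data·x̄)/τ₀ = (6.1684·0.300991 − 0.172786·8.0) / 0.128205 = 0.474345/0.128205 ≈ 3.7.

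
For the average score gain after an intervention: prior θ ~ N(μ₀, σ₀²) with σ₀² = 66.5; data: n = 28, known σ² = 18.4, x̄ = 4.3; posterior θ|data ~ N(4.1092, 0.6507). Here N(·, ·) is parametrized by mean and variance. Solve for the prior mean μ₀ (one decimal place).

With known observation variance, the Normal–Normal posterior has precision τ_n = τ₀ + n/σ² and mean μ_n = (τ₀μ₀ + (n/σ²)x̄)/τ_n.
Here τ₀ = 1/66.5 = 0.015038 and τ_data = 28/18.4 = 1.521739, so τ_n = 1.536777.
Rearranging for μ₀: μ₀ = (μ_n·τ_n − τ_data·x̄)/τ₀ = (4.1092·1.536777 − 1.521739·4.3) / 0.015038 = -0.228554/0.015038 ≈ -15.2.

μ₀ = -15.2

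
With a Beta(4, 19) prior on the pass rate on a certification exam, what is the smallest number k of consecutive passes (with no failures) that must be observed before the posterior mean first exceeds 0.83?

After k passes and 0 failures the posterior is Beta(4+k, 19), with mean (4+k)/(4+19+k).
Set (4+k)/(23+k) > 0.83 and solve: k > (0.83·23 − 4)/(1 − 0.83) = 88.765.
The smallest integer exceeding 88.765 is 89.

k = 89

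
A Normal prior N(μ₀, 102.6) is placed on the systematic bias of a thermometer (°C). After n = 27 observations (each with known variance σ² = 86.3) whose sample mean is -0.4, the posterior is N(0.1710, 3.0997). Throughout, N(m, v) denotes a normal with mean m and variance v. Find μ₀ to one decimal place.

The posterior mean is a precision-weighted average: μ_n = (τ₀μ₀ + τ_data·x̄)/(τ₀+τ_data), with τ₀=1/σ₀² and τ_data=n/σ².
Here τ₀ = 1/102.6 = 0.009747 and τ_data = 27/86.3 = 0.312862, so τ_n = 0.322609.
Rearranging for μ₀: μ₀ = (μ_n·τ_n − τ_data·x̄)/τ₀ = (0.1710·0.322609 − 0.312862·-0.4) / 0.009747 = 0.180311/0.009747 ≈ 18.5.

μ₀ = 18.5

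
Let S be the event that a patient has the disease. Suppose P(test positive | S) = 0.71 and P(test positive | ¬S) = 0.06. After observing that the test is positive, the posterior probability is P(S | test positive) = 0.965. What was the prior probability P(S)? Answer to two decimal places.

P(S) = 0.70

Bayes' rule in odds form gives O(S|E) = O(S)·[P(E|S)/P(E|¬S)], hence O(S) = O(S|E)/LR.
Posterior odds = 0.965/(1−0.965) = 27.5714. LR = 0.71/0.06 = 11.8333.
Prior odds = 27.5714/11.8333 = 2.3300, so P(S) = 2.3300/(1+2.3300) ≈ 0.70.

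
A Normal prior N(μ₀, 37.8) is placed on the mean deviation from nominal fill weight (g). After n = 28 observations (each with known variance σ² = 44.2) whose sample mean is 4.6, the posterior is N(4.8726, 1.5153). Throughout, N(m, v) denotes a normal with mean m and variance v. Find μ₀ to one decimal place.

μ₀ = 11.4

The posterior mean is a precision-weighted average: μ_n = (τ₀μ₀ + τ_data·x̄)/(τ₀+τ_data), with τ₀=1/σ₀² and τ_data=n/σ².
Here τ₀ = 1/37.8 = 0.026455 and τ_data = 28/44.2 = 0.633484, so τ_n = 0.659939.
Rearranging for μ₀: μ₀ = (μ_n·τ_n − τ_data·x̄)/τ₀ = (4.8726·0.659939 − 0.633484·4.6) / 0.026455 = 0.301592/0.026455 ≈ 11.4.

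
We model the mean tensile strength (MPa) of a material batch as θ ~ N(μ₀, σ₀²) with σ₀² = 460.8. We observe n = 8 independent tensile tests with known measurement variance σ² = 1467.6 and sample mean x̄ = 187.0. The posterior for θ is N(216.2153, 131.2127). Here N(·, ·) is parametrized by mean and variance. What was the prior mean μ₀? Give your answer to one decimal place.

μ₀ = 289.6

The posterior mean is a precision-weighted average: μ_n = (τ₀μ₀ + τ_data·x̄)/(τ₀+τ_data), with τ₀=1/σ₀² and τ_data=n/σ².
Here τ₀ = 1/460.8 = 0.002170 and τ_data = 8/1467.6 = 0.005451, so τ_n = 0.007621.
Rearranging for μ₀: μ₀ = (μ_n·τ_n − τ_data·x̄)/τ₀ = (216.2153·0.007621 − 0.005451·187.0) / 0.002170 = 0.628440/0.002170 ≈ 289.6.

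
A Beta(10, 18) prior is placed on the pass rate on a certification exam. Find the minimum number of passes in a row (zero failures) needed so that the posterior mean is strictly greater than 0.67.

After k passes and 0 failures the posterior is Beta(10+k, 18), with mean (10+k)/(10+18+k).
Set (10+k)/(28+k) > 0.67 and solve: k > (0.67·28 − 10)/(1 − 0.67) = 26.545.
The smallest integer exceeding 26.545 is 27, and checking k=27: (37)/(55) = 0.6727 > 0.67.

k = 27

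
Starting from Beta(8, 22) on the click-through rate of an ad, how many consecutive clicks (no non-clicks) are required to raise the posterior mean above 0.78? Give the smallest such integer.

After k clicks and 0 non-clicks the posterior is Beta(8+k, 22), with mean (8+k)/(8+22+k).
Set (8+k)/(30+k) > 0.78 and solve: k > (0.78·30 − 8)/(1 − 0.78) = 70.000.
The smallest integer exceeding 70.000 is 71.

k = 71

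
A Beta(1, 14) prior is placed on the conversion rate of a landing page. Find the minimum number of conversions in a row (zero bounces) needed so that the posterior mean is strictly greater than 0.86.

k = 86

After k conversions and 0 bounces the posterior is Beta(1+k, 14), with mean (1+k)/(1+14+k).
Set (1+k)/(15+k) > 0.86 and solve: k > (0.86·15 − 1)/(1 − 0.86) = 85.000.
The smallest integer exceeding 85.000 is 86, and checking k=86: (87)/(101) = 0.8614 > 0.86.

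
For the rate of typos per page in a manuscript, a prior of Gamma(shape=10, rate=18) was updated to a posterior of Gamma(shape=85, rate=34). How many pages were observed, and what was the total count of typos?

n = 16 pages with total 75 typos

Gamma–Poisson conjugacy: posterior shape = α + Σxᵢ, posterior rate = β + n.
Matching: Σxᵢ = 85 − 10 = 75 and n = 34 − 18 = 16.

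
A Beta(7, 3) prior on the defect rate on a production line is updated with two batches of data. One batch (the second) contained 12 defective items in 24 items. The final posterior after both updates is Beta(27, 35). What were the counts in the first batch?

8 defective items and 20 good items

Because Beta–binomial updating is additive in the counts, the combined data contributed (α_post−α_prior, β_post−β_prior) successes and failures.
Total across both batches: 27−7=20 defective items, 35−3=32 good items.
Subtract the second batch: 20−12=8 defective items and 32−12=20 good items.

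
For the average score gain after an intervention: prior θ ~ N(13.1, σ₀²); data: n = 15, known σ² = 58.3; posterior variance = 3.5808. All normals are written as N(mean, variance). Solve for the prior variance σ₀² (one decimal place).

Posterior precision equals prior precision plus data precision: 1/σ_n² = 1/σ₀² + n/σ².
So 1/σ₀² = 1/3.5808 − 15/58.3 = 0.279267 − 0.257290 = 0.021977.
Hence σ₀² = 1/0.021977 ≈ 45.5.

σ₀² = 45.5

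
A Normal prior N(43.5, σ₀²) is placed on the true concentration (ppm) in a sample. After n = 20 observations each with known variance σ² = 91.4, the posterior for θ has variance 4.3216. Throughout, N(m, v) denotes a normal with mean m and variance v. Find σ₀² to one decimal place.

σ₀² = 79.5

For the Normal–Normal model with known σ², precisions add: τ_n = τ₀ + n/σ².
So 1/σ₀² = 1/4.3216 − 20/91.4 = 0.231396 − 0.218818 = 0.012578.
Hence σ₀² = 1/0.012578 ≈ 79.5.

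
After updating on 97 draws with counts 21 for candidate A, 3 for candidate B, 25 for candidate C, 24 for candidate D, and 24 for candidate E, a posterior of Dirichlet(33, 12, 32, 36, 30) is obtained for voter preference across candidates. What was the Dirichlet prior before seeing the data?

Dirichlet(12, 9, 7, 12, 6)

For a Dirichlet(α) prior with multinomial counts c, the posterior is Dirichlet(α + c) componentwise.
Subtract each count from the matching posterior parameter: 33−21=12, 12−3=9, 32−25=7, 36−24=12, 30−24=6.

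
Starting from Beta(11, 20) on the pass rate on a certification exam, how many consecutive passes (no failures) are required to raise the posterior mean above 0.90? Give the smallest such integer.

After k passes and 0 failures the posterior is Beta(11+k, 20), with mean (11+k)/(11+20+k).
Set (11+k)/(31+k) > 0.90 and solve: k > (0.90·31 − 11)/(1 − 0.90) = 169.000.
The smallest integer exceeding 169.000 is 170, and checking k=170: (181)/(201) = 0.9005 > 0.90.

k = 170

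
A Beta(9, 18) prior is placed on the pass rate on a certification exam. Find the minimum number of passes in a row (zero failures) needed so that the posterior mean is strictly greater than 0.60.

After k passes and 0 failures the posterior is Beta(9+k, 18), with mean (9+k)/(9+18+k).
Set (9+k)/(27+k) > 0.60 and solve: k > (0.60·27 − 9)/(1 − 0.60) = 18.000.
The smallest integer exceeding 18.000 is 19.

k = 19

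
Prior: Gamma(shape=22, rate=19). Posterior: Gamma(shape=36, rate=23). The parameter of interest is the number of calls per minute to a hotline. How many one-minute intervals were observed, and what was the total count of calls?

n = 4 one-minute intervals with total 14 calls

A Gamma(α, β) prior (rate parametrization) on a Poisson rate with n observations summing to S gives posterior Gamma(α+S, β+n).
Matching: Σxᵢ = 36 − 22 = 14 and n = 23 − 19 = 4.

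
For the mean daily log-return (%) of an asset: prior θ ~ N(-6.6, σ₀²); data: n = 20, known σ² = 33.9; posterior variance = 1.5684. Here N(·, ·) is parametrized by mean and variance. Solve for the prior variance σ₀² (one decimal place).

σ₀² = 21.0

Posterior precision equals prior precision plus data precision: 1/σ_n² = 1/σ₀² + n/σ².
So 1/σ₀² = 1/1.5684 − 20/33.9 = 0.637592 − 0.589971 = 0.047621.
Hence σ₀² = 1/0.047621 ≈ 21.0.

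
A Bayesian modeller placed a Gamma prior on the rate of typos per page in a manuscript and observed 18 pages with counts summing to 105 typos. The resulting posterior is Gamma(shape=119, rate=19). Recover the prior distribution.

Gamma(shape=14, rate=1)

Gamma–Poisson conjugacy: posterior shape = α + Σxᵢ, posterior rate = β + n.
So α = 119 − 105 = 14 and β = 19 − 18 = 1.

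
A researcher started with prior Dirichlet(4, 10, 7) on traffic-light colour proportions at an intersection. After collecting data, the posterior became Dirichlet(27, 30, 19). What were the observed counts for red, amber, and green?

For a Dirichlet(α) prior with multinomial counts c, the posterior is Dirichlet(α + c) componentwise.
Counts are posterior − prior componentwise: 27−4=23, 30−10=20, 19−7=12.

counts (23, 20, 12)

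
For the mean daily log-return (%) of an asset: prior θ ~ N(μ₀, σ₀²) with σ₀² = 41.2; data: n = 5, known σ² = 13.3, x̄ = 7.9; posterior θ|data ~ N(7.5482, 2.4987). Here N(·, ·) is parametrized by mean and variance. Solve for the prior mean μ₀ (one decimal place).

μ₀ = 2.1

With known observation variance, the Normal–Normal posterior has precision τ_n = τ₀ + n/σ² and mean μ_n = (τ₀μ₀ + (n/σ²)x̄)/τ_n.
Here τ₀ = 1/41.2 = 0.024272 and τ_data = 5/13.3 = 0.375940, so τ_n = 0.400212.
Rearranging for μ₀: μ₀ = (μ_n·τ_n − τ_data·x̄)/τ₀ = (7.5482·0.400212 − 0.375940·7.9) / 0.024272 = 0.050954/0.024272 ≈ 2.1.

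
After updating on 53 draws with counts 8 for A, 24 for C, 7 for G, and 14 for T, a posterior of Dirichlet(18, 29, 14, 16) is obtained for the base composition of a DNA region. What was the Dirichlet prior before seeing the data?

For a Dirichlet(α) prior with multinomial counts c, the posterior is Dirichlet(α + c) componentwise.
Subtract each count from the matching posterior parameter: 18−8=10, 29−24=5, 14−7=7, 16−14=2.

Dirichlet(10, 5, 7, 2)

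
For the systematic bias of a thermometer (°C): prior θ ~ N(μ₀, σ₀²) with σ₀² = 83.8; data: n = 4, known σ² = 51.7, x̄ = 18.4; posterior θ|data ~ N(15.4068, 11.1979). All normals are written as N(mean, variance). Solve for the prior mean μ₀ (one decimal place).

μ₀ = -4.0

The posterior mean is a precision-weighted average: μ_n = (τ₀μ₀ + τ_data·x̄)/(τ₀+τ_data), with τ₀=1/σ₀² and τ_data=n/σ².
Here τ₀ = 1/83.8 = 0.011933 and τ_data = 4/51.7 = 0.077369, so τ_n = 0.089302.
Rearranging for μ₀: μ₀ = (μ_n·τ_n − τ_data·x̄)/τ₀ = (15.4068·0.089302 − 0.077369·18.4) / 0.011933 = -0.047732/0.011933 ≈ -4.0.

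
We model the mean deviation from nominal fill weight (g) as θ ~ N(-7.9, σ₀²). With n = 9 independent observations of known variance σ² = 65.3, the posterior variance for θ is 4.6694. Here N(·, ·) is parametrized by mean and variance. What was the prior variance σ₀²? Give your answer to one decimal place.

For the Normal–Normal model with known σ², precisions add: τ_n = τ₀ + n/σ².
So 1/σ₀² = 1/4.6694 − 9/65.3 = 0.214160 − 0.137825 = 0.076335.
Hence σ₀² = 1/0.076335 ≈ 13.1.

σ₀² = 13.1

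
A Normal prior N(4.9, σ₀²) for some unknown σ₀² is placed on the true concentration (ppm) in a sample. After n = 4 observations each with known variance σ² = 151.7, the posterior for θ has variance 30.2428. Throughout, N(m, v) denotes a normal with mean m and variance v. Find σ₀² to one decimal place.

σ₀² = 149.3

For the Normal–Normal model with known σ², precisions add: τ_n = τ₀ + n/σ².
So 1/σ₀² = 1/30.2428 − 4/151.7 = 0.033066 − 0.026368 = 0.006698.
Hence σ₀² = 1/0.006698 ≈ 149.3.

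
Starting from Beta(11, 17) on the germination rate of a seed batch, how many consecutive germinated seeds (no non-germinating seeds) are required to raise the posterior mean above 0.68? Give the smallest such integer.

After k germinated seeds and 0 non-germinating seeds the posterior is Beta(11+k, 17), with mean (11+k)/(11+17+k).
Set (11+k)/(28+k) > 0.68 and solve: k > (0.68·28 − 11)/(1 − 0.68) = 25.125.
The smallest integer exceeding 25.125 is 26, and checking k=26: (37)/(54) = 0.6852 > 0.68.

k = 26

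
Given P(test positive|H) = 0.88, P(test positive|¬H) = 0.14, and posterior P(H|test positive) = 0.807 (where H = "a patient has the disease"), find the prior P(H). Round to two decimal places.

P(H) = 0.40

Bayes' rule in odds form gives O(H|E) = O(H)·[P(E|H)/P(E|¬H)], hence O(H) = O(H|E)/LR.
Posterior odds = 0.807/(1−0.807) = 4.1813. LR = 0.88/0.14 = 6.2857.
Prior odds = 4.1813/6.2857 = 0.6652, so P(H) = 0.6652/(1+0.6652) ≈ 0.40.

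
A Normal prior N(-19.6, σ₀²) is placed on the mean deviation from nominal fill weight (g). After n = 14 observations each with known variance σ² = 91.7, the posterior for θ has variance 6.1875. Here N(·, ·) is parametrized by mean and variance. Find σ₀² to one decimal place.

σ₀² = 111.8

Posterior precision equals prior precision plus data precision: 1/σ_n² = 1/σ₀² + n/σ².
So 1/σ₀² = 1/6.1875 − 14/91.7 = 0.161616 − 0.152672 = 0.008944.
Hence σ₀² = 1/0.008944 ≈ 111.8.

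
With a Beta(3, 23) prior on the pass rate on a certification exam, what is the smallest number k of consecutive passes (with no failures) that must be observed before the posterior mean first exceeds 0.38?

k = 12

After k passes and 0 failures the posterior is Beta(3+k, 23), with mean (3+k)/(3+23+k).
Set (3+k)/(26+k) > 0.38 and solve: k > (0.38·26 − 3)/(1 − 0.38) = 11.097.
The smallest integer exceeding 11.097 is 12, and checking k=12: (15)/(38) = 0.3947 > 0.38.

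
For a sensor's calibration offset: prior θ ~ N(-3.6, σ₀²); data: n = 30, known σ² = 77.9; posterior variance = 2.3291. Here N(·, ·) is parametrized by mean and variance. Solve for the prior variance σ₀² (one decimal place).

σ₀² = 22.6

For the Normal–Normal model with known σ², precisions add: τ_n = τ₀ + n/σ².
So 1/σ₀² = 1/2.3291 − 30/77.9 = 0.429350 − 0.385109 = 0.044241.
Hence σ₀² = 1/0.044241 ≈ 22.6.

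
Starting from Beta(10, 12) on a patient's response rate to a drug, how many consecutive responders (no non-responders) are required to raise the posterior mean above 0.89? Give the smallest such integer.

After k responders and 0 non-responders the posterior is Beta(10+k, 12), with mean (10+k)/(10+12+k).
Set (10+k)/(22+k) > 0.89 and solve: k > (0.89·22 − 10)/(1 − 0.89) = 87.091.
The smallest integer exceeding 87.091 is 88.

k = 88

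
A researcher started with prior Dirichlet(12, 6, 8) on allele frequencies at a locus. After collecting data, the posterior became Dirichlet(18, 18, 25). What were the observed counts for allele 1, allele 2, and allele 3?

For a Dirichlet(α) prior with multinomial counts c, the posterior is Dirichlet(α + c) componentwise.
Counts are posterior − prior componentwise: 18−12=6, 18−6=12, 25−8=17.

counts (6, 12, 17)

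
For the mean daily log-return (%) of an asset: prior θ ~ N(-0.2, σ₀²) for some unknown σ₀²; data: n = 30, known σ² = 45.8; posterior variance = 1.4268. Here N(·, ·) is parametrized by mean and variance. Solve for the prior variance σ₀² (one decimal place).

σ₀² = 21.8

For the Normal–Normal model with known σ², precisions add: τ_n = τ₀ + n/σ².
So 1/σ₀² = 1/1.4268 − 30/45.8 = 0.700869 − 0.655022 = 0.045847.
Hence σ₀² = 1/0.045847 ≈ 21.8.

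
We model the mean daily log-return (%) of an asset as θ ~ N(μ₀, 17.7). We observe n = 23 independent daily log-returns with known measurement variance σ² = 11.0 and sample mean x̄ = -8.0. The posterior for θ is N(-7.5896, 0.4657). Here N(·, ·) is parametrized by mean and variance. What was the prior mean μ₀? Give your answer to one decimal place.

The posterior mean is a precision-weighted average: μ_n = (τ₀μ₀ + τ_data·x̄)/(τ₀+τ_data), with τ₀=1/σ₀² and τ_data=n/σ².
Here τ₀ = 1/17.7 = 0.056497 and τ_data = 23/11.0 = 2.090909, so τ_n = 2.147406.
Rearranging for μ₀: μ₀ = (μ_n·τ_n − τ_data·x̄)/τ₀ = (-7.5896·2.147406 − 2.090909·-8.0) / 0.056497 = 0.429319/0.056497 ≈ 7.6.

μ₀ = 7.6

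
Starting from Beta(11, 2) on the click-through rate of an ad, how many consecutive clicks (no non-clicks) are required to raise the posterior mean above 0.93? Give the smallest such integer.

k = 16

After k clicks and 0 non-clicks the posterior is Beta(11+k, 2), with mean (11+k)/(11+2+k).
Set (11+k)/(13+k) > 0.93 and solve: k > (0.93·13 − 11)/(1 − 0.93) = 15.571.
The smallest integer exceeding 15.571 is 16, and checking k=16: (27)/(29) = 0.9310 > 0.93.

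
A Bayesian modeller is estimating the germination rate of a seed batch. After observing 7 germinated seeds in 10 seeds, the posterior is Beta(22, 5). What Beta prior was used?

Beta(15, 2)

A Beta(a, b) prior with s successes and f failures in binomial data gives a Beta(a+s, b+f) posterior.
Subtract the data counts: 22−7=15, 5−3=2.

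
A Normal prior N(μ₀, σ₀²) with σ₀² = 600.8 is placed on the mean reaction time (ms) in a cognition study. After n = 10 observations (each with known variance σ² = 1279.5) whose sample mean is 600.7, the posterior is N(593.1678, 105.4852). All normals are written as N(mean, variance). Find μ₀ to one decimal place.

μ₀ = 557.8

The posterior mean is a precision-weighted average: μ_n = (τ₀μ₀ + τ_data·x̄)/(τ₀+τ_data), with τ₀=1/σ₀² and τ_data=n/σ².
Here τ₀ = 1/600.8 = 0.001664 and τ_data = 10/1279.5 = 0.007816, so τ_n = 0.009480.
Rearranging for μ₀: μ₀ = (μ_n·τ_n − τ_data·x̄)/τ₀ = (593.1678·0.009480 − 0.007816·600.7) / 0.001664 = 0.928160/0.001664 ≈ 557.8.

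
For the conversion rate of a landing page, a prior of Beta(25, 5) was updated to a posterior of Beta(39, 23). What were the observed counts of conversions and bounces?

Beta is conjugate to the binomial likelihood: posterior = Beta(α+s, β+f).
Match parameters: s=39−25=14, f=23−5=18.

14 conversions and 18 bounces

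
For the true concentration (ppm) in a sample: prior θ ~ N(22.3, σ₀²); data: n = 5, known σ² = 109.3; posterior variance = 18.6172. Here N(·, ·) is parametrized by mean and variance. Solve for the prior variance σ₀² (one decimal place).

Posterior precision equals prior precision plus data precision: 1/σ_n² = 1/σ₀² + n/σ².
So 1/σ₀² = 1/18.6172 − 5/109.3 = 0.053714 − 0.045746 = 0.007968.
Hence σ₀² = 1/0.007968 ≈ 125.5.

σ₀² = 125.5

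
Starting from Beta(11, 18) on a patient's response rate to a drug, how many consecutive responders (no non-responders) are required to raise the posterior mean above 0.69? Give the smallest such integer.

k = 30

After k responders and 0 non-responders the posterior is Beta(11+k, 18), with mean (11+k)/(11+18+k).
Set (11+k)/(29+k) > 0.69 and solve: k > (0.69·29 − 11)/(1 − 0.69) = 29.065.
The smallest integer exceeding 29.065 is 30.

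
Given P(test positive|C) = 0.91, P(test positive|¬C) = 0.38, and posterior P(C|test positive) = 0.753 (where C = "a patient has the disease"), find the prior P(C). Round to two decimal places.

P(C) = 0.56

In odds form, posterior odds = prior odds × likelihood ratio, so prior odds = posterior odds ÷ LR.
Posterior odds = 0.753/(1−0.753) = 3.0486. LR = 0.91/0.38 = 2.3947.
Prior odds = 3.0486/2.3947 = 1.2731, so P(C) = 1.2731/(1+1.2731) ≈ 0.56.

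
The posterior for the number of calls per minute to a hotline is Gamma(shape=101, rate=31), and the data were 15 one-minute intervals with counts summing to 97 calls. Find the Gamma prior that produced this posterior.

Gamma(shape=4, rate=16)

A Gamma(α, β) prior (rate parametrization) on a Poisson rate with n observations summing to S gives posterior Gamma(α+S, β+n).
So α = 101 − 97 = 4 and β = 31 − 15 = 16.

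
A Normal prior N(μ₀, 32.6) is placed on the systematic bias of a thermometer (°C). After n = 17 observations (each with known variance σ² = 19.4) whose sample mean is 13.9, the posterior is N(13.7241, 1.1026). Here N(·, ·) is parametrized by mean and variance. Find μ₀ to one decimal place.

μ₀ = 8.7

The posterior mean is a precision-weighted average: μ_n = (τ₀μ₀ + τ_data·x̄)/(τ₀+τ_data), with τ₀=1/σ₀² and τ_data=n/σ².
Here τ₀ = 1/32.6 = 0.030675 and τ_data = 17/19.4 = 0.876289, so τ_n = 0.906964.
Rearranging for μ₀: μ₀ = (μ_n·τ_n − τ_data·x̄)/τ₀ = (13.7241·0.906964 − 0.876289·13.9) / 0.030675 = 0.266848/0.030675 ≈ 8.7.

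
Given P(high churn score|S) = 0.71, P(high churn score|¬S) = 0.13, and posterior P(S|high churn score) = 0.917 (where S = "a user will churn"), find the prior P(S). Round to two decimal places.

P(S) = 0.67

Bayes' rule in odds form gives O(S|E) = O(S)·[P(E|S)/P(E|¬S)], hence O(S) = O(S|E)/LR.
Posterior odds = 0.917/(1−0.917) = 11.0482. LR = 0.71/0.13 = 5.4615.
Prior odds = 11.0482/5.4615 = 2.0229, so P(S) = 2.0229/(1+2.0229) ≈ 0.67.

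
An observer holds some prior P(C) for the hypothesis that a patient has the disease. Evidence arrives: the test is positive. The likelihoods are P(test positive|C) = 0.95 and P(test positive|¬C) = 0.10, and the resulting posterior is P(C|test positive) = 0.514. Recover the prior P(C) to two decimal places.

In odds form, posterior odds = prior odds × likelihood ratio, so prior odds = posterior odds ÷ LR.
Posterior odds = 0.514/(1−0.514) = 1.0576. LR = 0.95/0.10 = 9.5000.
Prior odds = 1.0576/9.5000 = 0.1113, so P(C) = 0.1113/(1+0.1113) ≈ 0.10.

P(C) = 0.10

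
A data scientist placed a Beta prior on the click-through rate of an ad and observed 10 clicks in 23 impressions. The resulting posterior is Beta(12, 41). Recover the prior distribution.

Beta(2, 28)

Under Beta–binomial conjugacy the posterior parameters are (α+s, β+f).
Subtract the data counts: 12−10=2, 41−13=28.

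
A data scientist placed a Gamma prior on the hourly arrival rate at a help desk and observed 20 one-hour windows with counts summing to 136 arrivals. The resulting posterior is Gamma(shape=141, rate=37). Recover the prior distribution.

Gamma(shape=5, rate=17)

A Gamma(α, β) prior (rate parametrization) on a Poisson rate with n observations summing to S gives posterior Gamma(α+S, β+n).
So α = 141 − 136 = 5 and β = 37 − 20 = 17.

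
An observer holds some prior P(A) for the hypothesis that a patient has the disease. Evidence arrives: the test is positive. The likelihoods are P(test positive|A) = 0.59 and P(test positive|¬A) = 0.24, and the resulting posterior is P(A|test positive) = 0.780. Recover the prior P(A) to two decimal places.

In odds form, posterior odds = prior odds × likelihood ratio, so prior odds = posterior odds ÷ LR.
Posterior odds = 0.780/(1−0.780) = 3.5455. LR = 0.59/0.24 = 2.4583.
Prior odds = 3.5455/2.4583 = 1.4423, so P(A) = 1.4423/(1+1.4423) ≈ 0.59.

P(A) = 0.59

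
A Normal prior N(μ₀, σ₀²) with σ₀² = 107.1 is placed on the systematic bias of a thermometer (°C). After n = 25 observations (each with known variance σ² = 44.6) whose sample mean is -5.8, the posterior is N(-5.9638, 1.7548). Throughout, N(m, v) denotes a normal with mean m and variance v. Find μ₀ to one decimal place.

μ₀ = -15.8

With known observation variance, the Normal–Normal posterior has precision τ_n = τ₀ + n/σ² and mean μ_n = (τ₀μ₀ + (n/σ²)x̄)/τ_n.
Here τ₀ = 1/107.1 = 0.009337 and τ_data = 25/44.6 = 0.560538, so τ_n = 0.569875.
Rearranging for μ₀: μ₀ = (μ_n·τ_n − τ_data·x̄)/τ₀ = (-5.9638·0.569875 − 0.560538·-5.8) / 0.009337 = -0.147500/0.009337 ≈ -15.8.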